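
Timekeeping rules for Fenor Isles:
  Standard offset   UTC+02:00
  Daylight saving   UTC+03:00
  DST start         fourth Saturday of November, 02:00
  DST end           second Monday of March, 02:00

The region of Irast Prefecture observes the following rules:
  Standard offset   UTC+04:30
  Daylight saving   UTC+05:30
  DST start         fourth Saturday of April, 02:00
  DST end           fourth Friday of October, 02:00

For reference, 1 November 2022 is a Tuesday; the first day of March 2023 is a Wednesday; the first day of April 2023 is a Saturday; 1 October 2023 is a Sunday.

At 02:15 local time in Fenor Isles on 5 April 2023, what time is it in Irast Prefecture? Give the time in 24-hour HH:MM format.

04:45

1 November 2022 is a Tuesday, so the first Saturday is November 5 and the fourth is November 26.
1 March 2023 is a Wednesday, so the first Monday is March 6 and the second is March 13.
5 April 2023 is outside the daylight-saving period (26 November 2022 – 13 March 2023), so Fenor Isles is on standard time, UTC+02:00.
02:15 Fenor Isles − 2h = 00:15 UTC.
1 April 2023 is a Saturday, so the first Saturday is April 1 and the fourth is April 22.
1 October 2023 is a Sunday, so the first Friday is October 6 and the fourth is October 27.
At the standard offset (UTC+04:30), 00:15 UTC + 4h30m = 04:45 Irast Prefecture standard time.
The standard-time date in Irast Prefecture, 5 April 2023, is outside the daylight-saving period (22 April – 27 October), so Irast Prefecture is on standard time, UTC+04:30.
00:15 UTC + 4h30m = 04:45 Irast Prefecture.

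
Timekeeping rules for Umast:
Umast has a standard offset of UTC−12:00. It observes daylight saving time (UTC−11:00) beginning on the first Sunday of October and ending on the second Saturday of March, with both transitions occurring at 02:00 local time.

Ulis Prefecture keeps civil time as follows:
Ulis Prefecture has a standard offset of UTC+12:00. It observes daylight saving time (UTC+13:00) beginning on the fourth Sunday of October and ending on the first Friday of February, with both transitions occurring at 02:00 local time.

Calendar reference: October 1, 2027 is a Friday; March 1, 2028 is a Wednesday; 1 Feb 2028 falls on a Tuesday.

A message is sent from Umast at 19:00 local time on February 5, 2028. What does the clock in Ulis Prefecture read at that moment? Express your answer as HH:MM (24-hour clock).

1 October 2027 is a Friday, so the first Sunday is October 3.
1 March 2028 is a Wednesday, so the first Saturday is March 4 and the second is March 11.
February 5, 2028 falls between 3 October 2027 and 11 March 2028, so daylight saving is in effect and Umast is at UTC−11:00.
19:00 Umast + 11h = 06:00 UTC (rolling into the next day, 6 February 2028).
1 October 2027 is a Friday, so the first Sunday is October 3 and the fourth is October 24.
1 February 2028 is a Tuesday, so the first Friday is February 4.
At the standard offset (UTC+12:00), 06:00 UTC + 12h = 18:00 Ulis Prefecture standard time.
Daylight saving runs 24 October 2027 – 4 February 2028; the standard-time date in Ulis Prefecture, February 6, 2028, is outside that window, so Ulis Prefecture is on standard time at UTC+12:00.
06:00 UTC + 12h = 18:00 Ulis Prefecture.

18:00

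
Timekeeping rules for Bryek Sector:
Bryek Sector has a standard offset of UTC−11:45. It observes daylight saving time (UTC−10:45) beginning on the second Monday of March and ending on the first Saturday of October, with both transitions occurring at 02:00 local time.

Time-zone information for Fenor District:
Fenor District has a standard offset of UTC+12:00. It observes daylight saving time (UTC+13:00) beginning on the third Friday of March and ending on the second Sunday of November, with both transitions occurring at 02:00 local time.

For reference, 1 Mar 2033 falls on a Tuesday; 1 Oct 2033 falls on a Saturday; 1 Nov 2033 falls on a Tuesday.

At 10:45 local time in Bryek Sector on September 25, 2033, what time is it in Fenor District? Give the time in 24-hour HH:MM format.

1 March 2033 is a Tuesday, so the first Monday is March 7 and the second is March 14.
1 October 2033 is a Saturday, so the first Saturday is October 1.
September 25, 2033 falls between 14 March and 1 October, so daylight saving is in effect and Bryek Sector is at UTC−10:45.
10:45 Bryek Sector + 10h45m = 21:30 UTC.
1 March 2033 is a Tuesday, so the first Friday is March 4 and the third is March 18.
1 November 2033 is a Tuesday, so the first Sunday is November 6 and the second is November 13.
At the standard offset (UTC+12:00), 21:30 UTC + 12h = 09:30 Fenor District standard time (rolling into the next day, 26 September 2033).
The standard-time date in Fenor District, September 26, 2033, lies within the daylight-saving period (18 March – 13 November), so Fenor District is on daylight time, UTC+13:00.
21:30 UTC + 13h = 10:30 Fenor District (rolling into the next day, 26 September 2033).

10:30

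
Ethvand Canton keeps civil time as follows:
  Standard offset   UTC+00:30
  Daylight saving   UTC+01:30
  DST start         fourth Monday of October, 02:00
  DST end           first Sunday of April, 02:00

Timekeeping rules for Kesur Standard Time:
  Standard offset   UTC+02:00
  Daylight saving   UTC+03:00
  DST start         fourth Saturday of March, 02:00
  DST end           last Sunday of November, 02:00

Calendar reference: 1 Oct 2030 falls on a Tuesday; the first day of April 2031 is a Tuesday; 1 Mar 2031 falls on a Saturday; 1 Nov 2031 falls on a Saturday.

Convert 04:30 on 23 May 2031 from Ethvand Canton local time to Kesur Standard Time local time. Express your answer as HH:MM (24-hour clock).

1 October 2030 is a Tuesday, so the first Monday is October 7 and the fourth is October 28.
1 April 2031 is a Tuesday, so the first Sunday is April 6.
23 May 2031 does not fall between 28 October 2030 and 6 April 2031, so daylight saving is not in effect and Ethvand Canton is at UTC+00:30.
04:30 Ethvand Canton − 0h30m = 04:00 UTC.
1 March 2031 is a Saturday, so the first Saturday is March 1 and the fourth is March 22.
1 November 2031 is a Saturday, so Sundays fall on 2, 9, 16, 23, 30; the last is November 30.
At the standard offset (UTC+02:00), 04:00 UTC + 2h = 06:00 Kesur Standard Time standard time.
The standard-time date in Kesur Standard Time, 23 May 2031, lies within the daylight-saving period (22 March – 30 November), so Kesur Standard Time is on daylight time, UTC+03:00.
04:00 UTC + 3h = 07:00 Kesur Standard Time.

07:00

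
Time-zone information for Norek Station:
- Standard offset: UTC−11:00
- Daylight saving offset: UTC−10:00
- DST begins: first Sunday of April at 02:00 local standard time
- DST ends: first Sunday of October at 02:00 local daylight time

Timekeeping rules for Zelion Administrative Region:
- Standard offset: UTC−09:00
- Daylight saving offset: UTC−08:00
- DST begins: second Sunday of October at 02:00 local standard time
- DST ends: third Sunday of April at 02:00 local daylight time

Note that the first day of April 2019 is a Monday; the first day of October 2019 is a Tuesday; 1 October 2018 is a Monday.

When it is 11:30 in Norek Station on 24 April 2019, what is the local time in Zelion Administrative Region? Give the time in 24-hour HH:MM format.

1 April 2019 is a Monday, so the first Sunday is April 7.
1 October 2019 is a Tuesday, so the first Sunday is October 6.
24 April 2019 falls between 7 April and 6 October, so daylight saving is in effect and Norek Station is at UTC−10:00.
11:30 Norek Station + 10h = 21:30 UTC.
1 October 2018 is a Monday, so the first Sunday is October 7 and the second is October 14.
1 April 2019 is a Monday, so the first Sunday is April 7 and the third is April 21.
At the standard offset (UTC−09:00), 21:30 UTC − 9h = 12:30 Zelion Administrative Region standard time.
Daylight saving runs 14 October 2018 – 21 April 2019; the standard-time date in Zelion Administrative Region, 24 April 2019, is outside that window, so Zelion Administrative Region is on standard time at UTC−09:00.
21:30 UTC − 9h = 12:30 Zelion Administrative Region.

12:30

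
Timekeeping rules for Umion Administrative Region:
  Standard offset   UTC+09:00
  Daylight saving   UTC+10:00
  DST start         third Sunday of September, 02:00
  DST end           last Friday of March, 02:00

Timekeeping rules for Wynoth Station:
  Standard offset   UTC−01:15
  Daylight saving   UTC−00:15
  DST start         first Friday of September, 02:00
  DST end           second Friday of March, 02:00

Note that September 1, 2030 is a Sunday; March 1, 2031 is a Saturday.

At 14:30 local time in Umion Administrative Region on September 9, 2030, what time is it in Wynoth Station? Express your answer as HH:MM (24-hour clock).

05:15

1 September 2030 is a Sunday, so the first Sunday is September 1 and the third is September 15.
1 March 2031 is a Saturday, so Fridays fall on 7, 14, 21, 28; the last is March 28.
September 9, 2030 is outside the daylight-saving period (15 September 2030 – 28 March 2031), so Umion Administrative Region is on standard time, UTC+09:00.
14:30 Umion Administrative Region − 9h = 05:30 UTC.
1 September 2030 is a Sunday, so the first Friday is September 6.
1 March 2031 is a Saturday, so the first Friday is March 7 and the second is March 14.
At the standard offset (UTC−01:15), 05:30 UTC − 1h15m = 04:15 Wynoth Station standard time.
Daylight saving runs 6 September 2030 – 14 March 2031; the standard-time date in Wynoth Station, September 9, 2030, is inside that window, so Wynoth Station is at UTC−00:15.
05:30 UTC − 0h15m = 05:15 Wynoth Station.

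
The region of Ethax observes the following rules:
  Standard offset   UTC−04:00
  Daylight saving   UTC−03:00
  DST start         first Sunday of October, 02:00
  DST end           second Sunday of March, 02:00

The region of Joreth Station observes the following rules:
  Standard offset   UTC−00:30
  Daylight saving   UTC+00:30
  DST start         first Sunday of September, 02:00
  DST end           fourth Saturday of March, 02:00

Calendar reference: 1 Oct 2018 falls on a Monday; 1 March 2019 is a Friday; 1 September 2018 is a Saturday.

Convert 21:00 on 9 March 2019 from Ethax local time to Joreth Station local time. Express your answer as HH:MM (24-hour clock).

00:30

1 October 2018 is a Monday, so the first Sunday is October 7.
1 March 2019 is a Friday, so the first Sunday is March 3 and the second is March 10.
9 March 2019 lies within the daylight-saving period (7 October 2018 – 10 March 2019), so Ethax is on daylight time, UTC−03:00.
21:00 Ethax + 3h = 00:00 UTC (rolling into the next day, 10 March 2019).
1 September 2018 is a Saturday, so the first Sunday is September 2.
1 March 2019 is a Friday, so the first Saturday is March 2 and the fourth is March 23.
At the standard offset (UTC−00:30), 00:00 UTC − 0h30m = 23:30 Joreth Station standard time (rolling into the previous day, 9 March 2019).
Daylight saving runs 2 September 2018 – 23 March 2019; the standard-time date in Joreth Station, 9 March 2019, is inside that window, so Joreth Station is at UTC+00:30.
00:00 UTC + 0h30m = 00:30 Joreth Station.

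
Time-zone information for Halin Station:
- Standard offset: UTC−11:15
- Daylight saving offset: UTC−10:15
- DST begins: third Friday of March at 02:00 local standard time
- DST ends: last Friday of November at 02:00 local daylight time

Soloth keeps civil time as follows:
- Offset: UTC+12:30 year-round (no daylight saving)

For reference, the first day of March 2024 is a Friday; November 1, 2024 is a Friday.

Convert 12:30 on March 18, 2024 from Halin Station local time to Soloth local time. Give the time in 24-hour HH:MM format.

1 March 2024 is a Friday, so the first Friday is March 1 and the third is March 15.
1 November 2024 is a Friday, so Fridays fall on 1, 8, 15, 22, 29; the last is November 29.
Daylight saving runs 15 March – 29 November; March 18, 2024 is inside that window, so Halin Station is at UTC−10:15.
12:30 Halin Station + 10h15m = 22:45 UTC.
Soloth has no daylight saving, so its offset is UTC+12:30 year-round.
22:45 UTC + 12h30m = 11:15 Soloth (rolling into the next day, 19 March 2024).

11:15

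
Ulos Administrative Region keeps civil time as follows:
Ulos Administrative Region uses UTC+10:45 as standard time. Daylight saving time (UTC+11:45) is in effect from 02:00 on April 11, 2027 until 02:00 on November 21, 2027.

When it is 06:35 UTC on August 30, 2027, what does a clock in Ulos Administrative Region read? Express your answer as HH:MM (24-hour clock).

18:20

At the standard offset (UTC+10:45), 06:35 UTC + 10h45m = 17:20 Ulos Administrative Region standard time.
The standard-time date in Ulos Administrative Region, August 30, 2027, lies within the daylight-saving period (11 April – 21 November), so Ulos Administrative Region is on daylight time, UTC+11:45.
06:35 UTC + 11h45m = 18:20 local.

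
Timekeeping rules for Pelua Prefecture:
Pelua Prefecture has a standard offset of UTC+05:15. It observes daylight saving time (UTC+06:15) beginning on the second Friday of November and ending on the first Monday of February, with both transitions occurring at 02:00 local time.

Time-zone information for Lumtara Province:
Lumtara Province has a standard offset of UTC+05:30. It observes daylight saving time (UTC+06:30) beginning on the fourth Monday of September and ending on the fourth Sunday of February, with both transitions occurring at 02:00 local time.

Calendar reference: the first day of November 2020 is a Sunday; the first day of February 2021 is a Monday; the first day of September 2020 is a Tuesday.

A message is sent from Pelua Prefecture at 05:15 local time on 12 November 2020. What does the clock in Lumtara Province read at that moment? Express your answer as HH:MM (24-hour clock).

1 November 2020 is a Sunday, so the first Friday is November 6 and the second is November 13.
1 February 2021 is a Monday, so the first Monday is February 1.
12 November 2020 does not fall between 13 November 2020 and 1 February 2021, so daylight saving is not in effect and Pelua Prefecture is at UTC+05:15.
05:15 Pelua Prefecture − 5h15m = 00:00 UTC.
1 September 2020 is a Tuesday, so the first Monday is September 7 and the fourth is September 28.
1 February 2021 is a Monday, so the first Sunday is February 7 and the fourth is February 28.
At the standard offset (UTC+05:30), 00:00 UTC + 5h30m = 05:30 Lumtara Province standard time.
The standard-time date in Lumtara Province, 12 November 2020, falls between 28 September 2020 and 28 February 2021, so daylight saving is in effect and Lumtara Province is at UTC+06:30.
00:00 UTC + 6h30m = 06:30 Lumtara Province.

06:30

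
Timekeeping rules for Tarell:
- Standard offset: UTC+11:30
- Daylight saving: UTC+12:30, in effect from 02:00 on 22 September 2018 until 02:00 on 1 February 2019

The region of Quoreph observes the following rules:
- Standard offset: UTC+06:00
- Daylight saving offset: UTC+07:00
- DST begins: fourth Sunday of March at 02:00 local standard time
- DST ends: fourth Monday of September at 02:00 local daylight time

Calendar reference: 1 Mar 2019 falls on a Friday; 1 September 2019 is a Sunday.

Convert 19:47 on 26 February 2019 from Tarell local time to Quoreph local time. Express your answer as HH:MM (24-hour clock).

26 February 2019 is outside the daylight-saving period (22 September 2018 – 1 February 2019), so Tarell is on standard time, UTC+11:30.
19:47 Tarell − 11h30m = 08:17 UTC.
1 March 2019 is a Friday, so the first Sunday is March 3 and the fourth is March 24.
1 September 2019 is a Sunday, so the first Monday is September 2 and the fourth is September 23.
At the standard offset (UTC+06:00), 08:17 UTC + 6h = 14:17 Quoreph standard time.
The standard-time date in Quoreph, 26 February 2019, is outside the daylight-saving period (24 March – 23 September), so Quoreph is on standard time, UTC+06:00.
08:17 UTC + 6h = 14:17 Quoreph.

14:17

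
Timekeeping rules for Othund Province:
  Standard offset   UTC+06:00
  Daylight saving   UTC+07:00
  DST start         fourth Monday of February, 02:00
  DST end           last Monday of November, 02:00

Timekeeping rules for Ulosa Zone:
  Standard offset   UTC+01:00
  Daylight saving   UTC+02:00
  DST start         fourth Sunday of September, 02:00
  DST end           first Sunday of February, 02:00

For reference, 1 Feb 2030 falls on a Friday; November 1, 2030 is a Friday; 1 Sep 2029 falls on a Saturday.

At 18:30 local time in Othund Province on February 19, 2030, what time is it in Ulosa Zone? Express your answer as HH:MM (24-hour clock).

1 February 2030 is a Friday, so the first Monday is February 4 and the fourth is February 25.
1 November 2030 is a Friday, so Mondays fall on 4, 11, 18, 25; the last is November 25.
February 19, 2030 is outside the daylight-saving period (25 February – 25 November), so Othund Province is on standard time, UTC+06:00.
18:30 Othund Province − 6h = 12:30 UTC.
1 September 2029 is a Saturday, so the first Sunday is September 2 and the fourth is September 23.
1 February 2030 is a Friday, so the first Sunday is February 3.
At the standard offset (UTC+01:00), 12:30 UTC + 1h = 13:30 Ulosa Zone standard time.
The standard-time date in Ulosa Zone, February 19, 2030, is outside the daylight-saving period (23 September 2029 – 3 February 2030), so Ulosa Zone is on standard time, UTC+01:00.
12:30 UTC + 1h = 13:30 Ulosa Zone.

13:30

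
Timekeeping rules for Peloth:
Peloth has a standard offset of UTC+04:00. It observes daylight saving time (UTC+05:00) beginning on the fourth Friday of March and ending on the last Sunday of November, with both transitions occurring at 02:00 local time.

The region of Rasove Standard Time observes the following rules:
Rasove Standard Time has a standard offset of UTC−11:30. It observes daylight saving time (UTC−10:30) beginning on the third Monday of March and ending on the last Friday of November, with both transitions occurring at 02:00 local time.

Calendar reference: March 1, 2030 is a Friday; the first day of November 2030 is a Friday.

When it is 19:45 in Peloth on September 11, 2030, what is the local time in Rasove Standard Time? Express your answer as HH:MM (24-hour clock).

1 March 2030 is a Friday, so the first Friday is March 1 and the fourth is March 22.
1 November 2030 is a Friday, so Sundays fall on 3, 10, 17, 24; the last is November 24.
Daylight saving runs 22 March – 24 November; September 11, 2030 is inside that window, so Peloth is at UTC+05:00.
19:45 Peloth − 5h = 14:45 UTC.
1 March 2030 is a Friday, so the first Monday is March 4 and the third is March 18.
1 November 2030 is a Friday, so Fridays fall on 1, 8, 15, 22, 29; the last is November 29.
At the standard offset (UTC−11:30), 14:45 UTC − 11h30m = 03:15 Rasove Standard Time standard time.
Daylight saving runs 18 March – 29 November; the standard-time date in Rasove Standard Time, September 11, 2030, is inside that window, so Rasove Standard Time is at UTC−10:30.
14:45 UTC − 10h30m = 04:15 Rasove Standard Time.

04:15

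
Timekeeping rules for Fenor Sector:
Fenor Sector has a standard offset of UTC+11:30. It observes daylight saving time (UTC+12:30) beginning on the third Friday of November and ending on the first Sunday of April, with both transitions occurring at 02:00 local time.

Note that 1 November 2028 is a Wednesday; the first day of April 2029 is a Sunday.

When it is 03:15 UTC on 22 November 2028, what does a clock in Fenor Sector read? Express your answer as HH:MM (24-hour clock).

1 November 2028 is a Wednesday, so the first Friday is November 3 and the third is November 17.
1 April 2029 is a Sunday, so the first Sunday is April 1.
At the standard offset (UTC+11:30), 03:15 UTC + 11h30m = 14:45 Fenor Sector standard time.
Daylight saving runs 17 November 2028 – 1 April 2029; the standard-time date in Fenor Sector, 22 November 2028, is inside that window, so Fenor Sector is at UTC+12:30.
03:15 UTC + 12h30m = 15:45 local.

15:45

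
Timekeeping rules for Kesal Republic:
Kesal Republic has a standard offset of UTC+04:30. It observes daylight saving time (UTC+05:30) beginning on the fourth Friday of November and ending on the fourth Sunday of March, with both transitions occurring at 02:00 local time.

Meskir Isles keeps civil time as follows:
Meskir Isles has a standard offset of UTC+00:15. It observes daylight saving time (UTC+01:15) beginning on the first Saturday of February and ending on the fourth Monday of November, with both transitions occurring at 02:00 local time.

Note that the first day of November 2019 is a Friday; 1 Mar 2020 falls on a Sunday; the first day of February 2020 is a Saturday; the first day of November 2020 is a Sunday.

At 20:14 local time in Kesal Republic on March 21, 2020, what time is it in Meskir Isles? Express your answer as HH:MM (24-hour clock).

1 November 2019 is a Friday, so the first Friday is November 1 and the fourth is November 22.
1 March 2020 is a Sunday, so the first Sunday is March 1 and the fourth is March 22.
Daylight saving runs 22 November 2019 – 22 March 2020; March 21, 2020 is inside that window, so Kesal Republic is at UTC+05:30.
20:14 Kesal Republic − 5h30m = 14:44 UTC.
1 February 2020 is a Saturday, so the first Saturday is February 1.
1 November 2020 is a Sunday, so the first Monday is November 2 and the fourth is November 23.
At the standard offset (UTC+00:15), 14:44 UTC + 0h15m = 14:59 Meskir Isles standard time.
The standard-time date in Meskir Isles, March 21, 2020, falls between 1 February and 23 November, so daylight saving is in effect and Meskir Isles is at UTC+01:15.
14:44 UTC + 1h15m = 15:59 Meskir Isles.

15:59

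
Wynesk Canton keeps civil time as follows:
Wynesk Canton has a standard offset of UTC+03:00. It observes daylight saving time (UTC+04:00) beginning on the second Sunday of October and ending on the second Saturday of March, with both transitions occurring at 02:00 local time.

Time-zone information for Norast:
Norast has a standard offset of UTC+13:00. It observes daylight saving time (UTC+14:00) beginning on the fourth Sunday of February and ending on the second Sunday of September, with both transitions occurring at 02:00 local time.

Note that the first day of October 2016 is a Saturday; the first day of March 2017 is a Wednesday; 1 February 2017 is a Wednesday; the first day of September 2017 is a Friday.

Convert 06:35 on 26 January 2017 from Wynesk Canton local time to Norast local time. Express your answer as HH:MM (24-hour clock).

15:35

1 October 2016 is a Saturday, so the first Sunday is October 2 and the second is October 9.
1 March 2017 is a Wednesday, so the first Saturday is March 4 and the second is March 11.
26 January 2017 lies within the daylight-saving period (9 October 2016 – 11 March 2017), so Wynesk Canton is on daylight time, UTC+04:00.
06:35 Wynesk Canton − 4h = 02:35 UTC.
1 February 2017 is a Wednesday, so the first Sunday is February 5 and the fourth is February 26.
1 September 2017 is a Friday, so the first Sunday is September 3 and the second is September 10.
At the standard offset (UTC+13:00), 02:35 UTC + 13h = 15:35 Norast standard time.
The standard-time date in Norast, 26 January 2017, is outside the daylight-saving period (26 February – 10 September), so Norast is on standard time, UTC+13:00.
02:35 UTC + 13h = 15:35 Norast.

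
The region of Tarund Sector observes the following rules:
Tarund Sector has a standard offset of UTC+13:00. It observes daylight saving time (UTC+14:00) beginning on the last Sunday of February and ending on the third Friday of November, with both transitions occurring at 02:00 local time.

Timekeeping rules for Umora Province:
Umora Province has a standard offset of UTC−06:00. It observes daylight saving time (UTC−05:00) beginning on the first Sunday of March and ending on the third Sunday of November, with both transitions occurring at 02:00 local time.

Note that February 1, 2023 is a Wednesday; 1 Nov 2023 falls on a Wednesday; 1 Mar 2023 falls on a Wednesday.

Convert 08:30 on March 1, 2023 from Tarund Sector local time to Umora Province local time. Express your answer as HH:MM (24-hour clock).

1 February 2023 is a Wednesday, so Sundays fall on 5, 12, 19, 26; the last is February 26.
1 November 2023 is a Wednesday, so the first Friday is November 3 and the third is November 17.
March 1, 2023 lies within the daylight-saving period (26 February – 17 November), so Tarund Sector is on daylight time, UTC+14:00.
08:30 Tarund Sector − 14h = 18:30 UTC (rolling into the previous day, 28 February 2023).
1 March 2023 is a Wednesday, so the first Sunday is March 5.
1 November 2023 is a Wednesday, so the first Sunday is November 5 and the third is November 19.
At the standard offset (UTC−06:00), 18:30 UTC − 6h = 12:30 Umora Province standard time.
The standard-time date in Umora Province, February 28, 2023, does not fall between 5 March and 19 November, so daylight saving is not in effect and Umora Province is at UTC−06:00.
18:30 UTC − 6h = 12:30 Umora Province.

12:30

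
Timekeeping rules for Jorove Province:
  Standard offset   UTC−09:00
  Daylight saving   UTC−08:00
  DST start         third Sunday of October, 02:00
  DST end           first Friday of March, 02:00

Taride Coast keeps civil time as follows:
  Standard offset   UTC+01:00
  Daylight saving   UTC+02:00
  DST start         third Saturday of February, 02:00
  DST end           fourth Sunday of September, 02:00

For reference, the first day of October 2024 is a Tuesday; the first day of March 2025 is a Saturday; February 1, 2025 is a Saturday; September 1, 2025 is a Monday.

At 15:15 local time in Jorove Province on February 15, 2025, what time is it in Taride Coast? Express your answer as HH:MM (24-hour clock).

1 October 2024 is a Tuesday, so the first Sunday is October 6 and the third is October 20.
1 March 2025 is a Saturday, so the first Friday is March 7.
February 15, 2025 lies within the daylight-saving period (20 October 2024 – 7 March 2025), so Jorove Province is on daylight time, UTC−08:00.
15:15 Jorove Province + 8h = 23:15 UTC.
1 February 2025 is a Saturday, so the first Saturday is February 1 and the third is February 15.
1 September 2025 is a Monday, so the first Sunday is September 7 and the fourth is September 28.
At the standard offset (UTC+01:00), 23:15 UTC + 1h = 00:15 Taride Coast standard time (rolling into the next day, 16 February 2025).
The standard-time date in Taride Coast, February 16, 2025, falls between 15 February and 28 September, so daylight saving is in effect and Taride Coast is at UTC+02:00.
23:15 UTC + 2h = 01:15 Taride Coast (rolling into the next day, 16 February 2025).

01:15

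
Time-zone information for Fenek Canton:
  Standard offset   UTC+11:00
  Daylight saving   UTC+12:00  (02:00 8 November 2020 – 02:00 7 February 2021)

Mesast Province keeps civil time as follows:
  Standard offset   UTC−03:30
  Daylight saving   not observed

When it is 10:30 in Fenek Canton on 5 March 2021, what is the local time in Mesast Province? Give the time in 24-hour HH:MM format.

Daylight saving runs 8 November 2020 – 7 February 2021; 5 March 2021 is outside that window, so Fenek Canton is on standard time at UTC+11:00.
10:30 Fenek Canton − 11h = 23:30 UTC (rolling into the previous day, 4 March 2021).
Mesast Province has no daylight saving, so its offset is UTC−03:30 year-round.
23:30 UTC − 3h30m = 20:00 Mesast Province.

20:00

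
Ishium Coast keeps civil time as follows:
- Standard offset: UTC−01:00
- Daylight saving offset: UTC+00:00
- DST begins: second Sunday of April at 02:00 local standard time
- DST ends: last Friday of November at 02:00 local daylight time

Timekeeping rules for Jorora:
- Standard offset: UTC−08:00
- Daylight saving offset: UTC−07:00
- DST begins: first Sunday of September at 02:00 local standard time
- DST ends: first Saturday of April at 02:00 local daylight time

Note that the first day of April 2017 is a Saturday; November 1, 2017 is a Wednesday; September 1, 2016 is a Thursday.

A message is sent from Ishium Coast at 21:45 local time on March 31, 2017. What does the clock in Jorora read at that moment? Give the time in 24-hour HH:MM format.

15:45

1 April 2017 is a Saturday, so the first Sunday is April 2 and the second is April 9.
1 November 2017 is a Wednesday, so Fridays fall on 3, 10, 17, 24; the last is November 24.
Daylight saving runs 9 April – 24 November; March 31, 2017 is outside that window, so Ishium Coast is on standard time at UTC−01:00.
21:45 Ishium Coast + 1h = 22:45 UTC.
1 September 2016 is a Thursday, so the first Sunday is September 4.
1 April 2017 is a Saturday, so the first Saturday is April 1.
At the standard offset (UTC−08:00), 22:45 UTC − 8h = 14:45 Jorora standard time.
Daylight saving runs 4 September 2016 – 1 April 2017; the standard-time date in Jorora, March 31, 2017, is inside that window, so Jorora is at UTC−07:00.
22:45 UTC − 7h = 15:45 Jorora.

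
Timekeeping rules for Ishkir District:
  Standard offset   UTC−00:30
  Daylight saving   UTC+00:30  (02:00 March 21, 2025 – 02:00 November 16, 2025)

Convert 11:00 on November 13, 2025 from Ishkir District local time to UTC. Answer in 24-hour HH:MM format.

November 13, 2025 falls between 21 March and 16 November, so daylight saving is in effect and Ishkir District is at UTC+00:30.
11:00 local − 0h30m = 10:30 UTC.

10:30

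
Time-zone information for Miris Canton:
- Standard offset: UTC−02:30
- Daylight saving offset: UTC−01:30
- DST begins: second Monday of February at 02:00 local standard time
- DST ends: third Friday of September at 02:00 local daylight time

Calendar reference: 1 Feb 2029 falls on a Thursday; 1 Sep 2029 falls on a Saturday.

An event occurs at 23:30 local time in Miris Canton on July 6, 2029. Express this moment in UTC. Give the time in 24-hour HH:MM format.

1 February 2029 is a Thursday, so the first Monday is February 5 and the second is February 12.
1 September 2029 is a Saturday, so the first Friday is September 7 and the third is September 21.
July 6, 2029 lies within the daylight-saving period (12 February – 21 September), so Miris Canton is on daylight time, UTC−01:30.
23:30 local + 1h30m = 01:00 UTC (rolling into the next day, 7 July 2029).

01:00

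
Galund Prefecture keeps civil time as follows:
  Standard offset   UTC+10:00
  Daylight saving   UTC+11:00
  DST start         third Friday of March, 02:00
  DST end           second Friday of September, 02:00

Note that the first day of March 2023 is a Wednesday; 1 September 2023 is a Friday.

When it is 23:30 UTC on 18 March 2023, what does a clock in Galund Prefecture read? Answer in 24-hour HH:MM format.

1 March 2023 is a Wednesday, so the first Friday is March 3 and the third is March 17.
1 September 2023 is a Friday, so the first Friday is September 1 and the second is September 8.
At the standard offset (UTC+10:00), 23:30 UTC + 10h = 09:30 Galund Prefecture standard time (rolling into the next day, 19 March 2023).
The standard-time date in Galund Prefecture, 19 March 2023, lies within the daylight-saving period (17 March – 8 September), so Galund Prefecture is on daylight time, UTC+11:00.
23:30 UTC + 11h = 10:30 local (rolling into the next day, 19 March 2023).

10:30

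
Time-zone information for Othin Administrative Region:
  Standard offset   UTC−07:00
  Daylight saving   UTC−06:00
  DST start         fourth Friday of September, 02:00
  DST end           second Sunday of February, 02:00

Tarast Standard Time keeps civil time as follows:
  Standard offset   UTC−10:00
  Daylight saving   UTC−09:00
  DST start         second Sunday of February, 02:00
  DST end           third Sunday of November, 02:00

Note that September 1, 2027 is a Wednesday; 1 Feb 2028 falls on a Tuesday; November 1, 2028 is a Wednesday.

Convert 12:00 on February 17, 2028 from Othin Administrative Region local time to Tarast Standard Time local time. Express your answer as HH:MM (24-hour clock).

1 September 2027 is a Wednesday, so the first Friday is September 3 and the fourth is September 24.
1 February 2028 is a Tuesday, so the first Sunday is February 6 and the second is February 13.
February 17, 2028 is outside the daylight-saving period (24 September 2027 – 13 February 2028), so Othin Administrative Region is on standard time, UTC−07:00.
12:00 Othin Administrative Region + 7h = 19:00 UTC.
1 February 2028 is a Tuesday, so the first Sunday is February 6 and the second is February 13.
1 November 2028 is a Wednesday, so the first Sunday is November 5 and the third is November 19.
At the standard offset (UTC−10:00), 19:00 UTC − 10h = 09:00 Tarast Standard Time standard time.
The standard-time date in Tarast Standard Time, February 17, 2028, falls between 13 February and 19 November, so daylight saving is in effect and Tarast Standard Time is at UTC−09:00.
19:00 UTC − 9h = 10:00 Tarast Standard Time.

10:00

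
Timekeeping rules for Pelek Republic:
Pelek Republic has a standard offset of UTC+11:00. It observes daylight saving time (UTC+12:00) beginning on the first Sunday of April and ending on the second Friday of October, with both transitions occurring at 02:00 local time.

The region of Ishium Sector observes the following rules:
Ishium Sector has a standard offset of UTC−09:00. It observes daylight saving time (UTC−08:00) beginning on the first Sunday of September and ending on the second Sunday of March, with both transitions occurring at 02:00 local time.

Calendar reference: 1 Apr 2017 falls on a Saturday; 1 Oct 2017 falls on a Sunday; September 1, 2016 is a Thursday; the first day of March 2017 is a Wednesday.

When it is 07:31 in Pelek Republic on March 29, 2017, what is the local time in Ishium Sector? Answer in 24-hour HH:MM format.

1 April 2017 is a Saturday, so the first Sunday is April 2.
1 October 2017 is a Sunday, so the first Friday is October 6 and the second is October 13.
March 29, 2017 does not fall between 2 April and 13 October, so daylight saving is not in effect and Pelek Republic is at UTC+11:00.
07:31 Pelek Republic − 11h = 20:31 UTC (rolling into the previous day, 28 March 2017).
1 September 2016 is a Thursday, so the first Sunday is September 4.
1 March 2017 is a Wednesday, so the first Sunday is March 5 and the second is March 12.
At the standard offset (UTC−09:00), 20:31 UTC − 9h = 11:31 Ishium Sector standard time.
The standard-time date in Ishium Sector, March 28, 2017, is outside the daylight-saving period (4 September 2016 – 12 March 2017), so Ishium Sector is on standard time, UTC−09:00.
20:31 UTC − 9h = 11:31 Ishium Sector.

11:31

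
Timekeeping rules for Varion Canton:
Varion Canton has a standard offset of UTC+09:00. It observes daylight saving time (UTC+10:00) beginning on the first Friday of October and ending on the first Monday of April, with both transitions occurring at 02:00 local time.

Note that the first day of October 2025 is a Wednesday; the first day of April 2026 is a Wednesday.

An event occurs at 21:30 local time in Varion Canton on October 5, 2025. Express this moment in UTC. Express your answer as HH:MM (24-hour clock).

1 October 2025 is a Wednesday, so the first Friday is October 3.
1 April 2026 is a Wednesday, so the first Monday is April 6.
October 5, 2025 falls between 3 October 2025 and 6 April 2026, so daylight saving is in effect and Varion Canton is at UTC+10:00.
21:30 local − 10h = 11:30 UTC.

11:30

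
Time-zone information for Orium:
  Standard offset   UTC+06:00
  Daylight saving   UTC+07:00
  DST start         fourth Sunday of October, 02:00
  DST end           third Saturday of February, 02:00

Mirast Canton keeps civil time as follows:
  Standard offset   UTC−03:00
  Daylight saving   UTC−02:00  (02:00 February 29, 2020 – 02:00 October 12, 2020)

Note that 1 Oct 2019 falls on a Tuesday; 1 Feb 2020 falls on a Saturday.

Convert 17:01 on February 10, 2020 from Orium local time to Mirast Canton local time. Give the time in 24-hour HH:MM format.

07:01

1 October 2019 is a Tuesday, so the first Sunday is October 6 and the fourth is October 27.
1 February 2020 is a Saturday, so the first Saturday is February 1 and the third is February 15.
February 10, 2020 lies within the daylight-saving period (27 October 2019 – 15 February 2020), so Orium is on daylight time, UTC+07:00.
17:01 Orium − 7h = 10:01 UTC.
At the standard offset (UTC−03:00), 10:01 UTC − 3h = 07:01 Mirast Canton standard time.
Daylight saving runs 29 February – 12 October; the standard-time date in Mirast Canton, February 10, 2020, is outside that window, so Mirast Canton is on standard time at UTC−03:00.
10:01 UTC − 3h = 07:01 Mirast Canton.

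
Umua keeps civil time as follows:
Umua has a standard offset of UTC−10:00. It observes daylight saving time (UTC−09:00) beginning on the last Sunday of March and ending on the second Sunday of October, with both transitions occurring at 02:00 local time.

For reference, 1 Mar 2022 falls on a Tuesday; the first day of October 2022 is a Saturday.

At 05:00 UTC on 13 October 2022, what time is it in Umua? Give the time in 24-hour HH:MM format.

1 March 2022 is a Tuesday, so Sundays fall on 6, 13, 20, 27; the last is March 27.
1 October 2022 is a Saturday, so the first Sunday is October 2 and the second is October 9.
At the standard offset (UTC−10:00), 05:00 UTC − 10h = 19:00 Umua standard time (rolling into the previous day, 12 October 2022).
Daylight saving runs 27 March – 9 October; the standard-time date in Umua, 12 October 2022, is outside that window, so Umua is on standard time at UTC−10:00.
05:00 UTC − 10h = 19:00 local (rolling into the previous day, 12 October 2022).

19:00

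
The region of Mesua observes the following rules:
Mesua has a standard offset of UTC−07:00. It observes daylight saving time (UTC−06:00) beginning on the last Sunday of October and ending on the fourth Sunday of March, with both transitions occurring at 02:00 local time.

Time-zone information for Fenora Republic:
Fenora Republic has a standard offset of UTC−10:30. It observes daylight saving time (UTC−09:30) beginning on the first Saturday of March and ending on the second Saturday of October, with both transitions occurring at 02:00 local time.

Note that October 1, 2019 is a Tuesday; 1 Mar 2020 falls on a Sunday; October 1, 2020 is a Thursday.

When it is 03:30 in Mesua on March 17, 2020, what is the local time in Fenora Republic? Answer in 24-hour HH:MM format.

00:00

1 October 2019 is a Tuesday, so Sundays fall on 6, 13, 20, 27; the last is October 27.
1 March 2020 is a Sunday, so the first Sunday is March 1 and the fourth is March 22.
March 17, 2020 falls between 27 October 2019 and 22 March 2020, so daylight saving is in effect and Mesua is at UTC−06:00.
03:30 Mesua + 6h = 09:30 UTC.
1 March 2020 is a Sunday, so the first Saturday is March 7.
1 October 2020 is a Thursday, so the first Saturday is October 3 and the second is October 10.
At the standard offset (UTC−10:30), 09:30 UTC − 10h30m = 23:00 Fenora Republic standard time (rolling into the previous day, 16 March 2020).
The standard-time date in Fenora Republic, March 16, 2020, falls between 7 March and 10 October, so daylight saving is in effect and Fenora Republic is at UTC−09:30.
09:30 UTC − 9h30m = 00:00 Fenora Republic.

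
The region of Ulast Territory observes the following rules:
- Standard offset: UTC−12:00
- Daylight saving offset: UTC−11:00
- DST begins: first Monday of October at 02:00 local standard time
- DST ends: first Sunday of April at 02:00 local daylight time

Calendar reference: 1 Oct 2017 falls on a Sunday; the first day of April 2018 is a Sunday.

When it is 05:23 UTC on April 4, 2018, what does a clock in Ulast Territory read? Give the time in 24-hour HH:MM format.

1 October 2017 is a Sunday, so the first Monday is October 2.
1 April 2018 is a Sunday, so the first Sunday is April 1.
At the standard offset (UTC−12:00), 05:23 UTC − 12h = 17:23 Ulast Territory standard time (rolling into the previous day, 3 April 2018).
Daylight saving runs 2 October 2017 – 1 April 2018; the standard-time date in Ulast Territory, April 3, 2018, is outside that window, so Ulast Territory is on standard time at UTC−12:00.
05:23 UTC − 12h = 17:23 local (rolling into the previous day, 3 April 2018).

17:23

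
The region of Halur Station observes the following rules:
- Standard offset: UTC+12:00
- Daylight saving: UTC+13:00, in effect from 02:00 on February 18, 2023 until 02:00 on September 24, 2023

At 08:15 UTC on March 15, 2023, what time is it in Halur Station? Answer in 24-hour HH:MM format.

21:15

At the standard offset (UTC+12:00), 08:15 UTC + 12h = 20:15 Halur Station standard time.
The standard-time date in Halur Station, March 15, 2023, falls between 18 February and 24 September, so daylight saving is in effect and Halur Station is at UTC+13:00.
08:15 UTC + 13h = 21:15 local.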